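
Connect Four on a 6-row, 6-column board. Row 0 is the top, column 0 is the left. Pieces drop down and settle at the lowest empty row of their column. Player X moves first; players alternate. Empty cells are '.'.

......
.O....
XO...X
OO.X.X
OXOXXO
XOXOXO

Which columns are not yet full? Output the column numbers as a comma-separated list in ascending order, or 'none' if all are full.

col 0: top cell = '.' → open
col 1: top cell = '.' → open
col 2: top cell = '.' → open
col 3: top cell = '.' → open
col 4: top cell = '.' → open
col 5: top cell = '.' → open

Answer: 0,1,2,3,4,5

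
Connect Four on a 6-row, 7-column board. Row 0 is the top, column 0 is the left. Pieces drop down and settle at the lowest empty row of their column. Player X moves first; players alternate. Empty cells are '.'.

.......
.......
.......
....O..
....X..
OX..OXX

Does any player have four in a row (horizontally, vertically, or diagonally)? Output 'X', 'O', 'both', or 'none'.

none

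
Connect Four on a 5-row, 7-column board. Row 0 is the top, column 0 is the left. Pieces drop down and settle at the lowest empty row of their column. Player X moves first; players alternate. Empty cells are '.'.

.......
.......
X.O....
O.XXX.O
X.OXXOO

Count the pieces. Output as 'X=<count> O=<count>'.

X=7 O=6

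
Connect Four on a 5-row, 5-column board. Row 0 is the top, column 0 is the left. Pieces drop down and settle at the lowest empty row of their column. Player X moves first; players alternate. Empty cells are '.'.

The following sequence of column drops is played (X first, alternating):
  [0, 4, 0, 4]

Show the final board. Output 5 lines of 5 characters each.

Move 1: X drops in col 0, lands at row 4
Move 2: O drops in col 4, lands at row 4
Move 3: X drops in col 0, lands at row 3
Move 4: O drops in col 4, lands at row 3

Answer: .....
.....
.....
X...O
X...O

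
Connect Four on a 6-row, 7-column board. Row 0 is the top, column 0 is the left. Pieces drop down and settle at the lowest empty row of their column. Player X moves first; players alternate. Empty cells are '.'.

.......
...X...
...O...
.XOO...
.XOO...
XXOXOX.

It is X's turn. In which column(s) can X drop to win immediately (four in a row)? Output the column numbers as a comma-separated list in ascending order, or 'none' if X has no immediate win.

col 0: drop X → no win
col 1: drop X → WIN!
col 2: drop X → no win
col 3: drop X → no win
col 4: drop X → no win
col 5: drop X → no win
col 6: drop X → no win

Answer: 1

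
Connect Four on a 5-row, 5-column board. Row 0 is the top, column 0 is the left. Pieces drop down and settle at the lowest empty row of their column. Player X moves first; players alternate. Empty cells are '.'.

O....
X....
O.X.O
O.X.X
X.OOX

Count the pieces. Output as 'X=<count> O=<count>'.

X=6 O=6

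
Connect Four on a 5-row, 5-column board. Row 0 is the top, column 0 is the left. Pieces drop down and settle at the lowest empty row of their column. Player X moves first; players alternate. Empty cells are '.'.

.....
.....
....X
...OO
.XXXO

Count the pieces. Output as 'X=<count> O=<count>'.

X=4 O=3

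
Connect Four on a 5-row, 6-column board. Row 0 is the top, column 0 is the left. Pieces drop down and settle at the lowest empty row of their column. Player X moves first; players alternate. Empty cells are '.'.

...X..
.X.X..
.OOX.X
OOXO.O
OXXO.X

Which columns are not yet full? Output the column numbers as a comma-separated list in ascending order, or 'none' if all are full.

Answer: 0,1,2,4,5

Derivation:
col 0: top cell = '.' → open
col 1: top cell = '.' → open
col 2: top cell = '.' → open
col 3: top cell = 'X' → FULL
col 4: top cell = '.' → open
col 5: top cell = '.' → open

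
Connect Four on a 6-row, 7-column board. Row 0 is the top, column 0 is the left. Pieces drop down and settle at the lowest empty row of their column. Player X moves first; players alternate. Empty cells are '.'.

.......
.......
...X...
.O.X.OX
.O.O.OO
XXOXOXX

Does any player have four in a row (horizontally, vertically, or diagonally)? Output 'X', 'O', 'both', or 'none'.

none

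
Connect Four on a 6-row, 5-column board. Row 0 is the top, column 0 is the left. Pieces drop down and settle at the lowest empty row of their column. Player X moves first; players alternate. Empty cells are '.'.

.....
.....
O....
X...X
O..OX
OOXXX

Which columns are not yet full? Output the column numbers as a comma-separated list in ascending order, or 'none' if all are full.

Answer: 0,1,2,3,4

Derivation:
col 0: top cell = '.' → open
col 1: top cell = '.' → open
col 2: top cell = '.' → open
col 3: top cell = '.' → open
col 4: top cell = '.' → open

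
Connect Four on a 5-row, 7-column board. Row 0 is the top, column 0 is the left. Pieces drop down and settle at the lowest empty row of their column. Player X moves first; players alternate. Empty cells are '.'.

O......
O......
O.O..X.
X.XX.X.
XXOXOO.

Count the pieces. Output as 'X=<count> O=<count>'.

X=8 O=7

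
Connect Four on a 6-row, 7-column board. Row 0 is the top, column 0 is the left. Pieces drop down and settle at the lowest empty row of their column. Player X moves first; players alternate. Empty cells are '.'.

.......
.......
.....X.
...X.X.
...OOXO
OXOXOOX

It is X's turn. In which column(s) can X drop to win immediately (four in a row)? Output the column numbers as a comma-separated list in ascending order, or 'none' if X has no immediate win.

Answer: 5

Derivation:
col 0: drop X → no win
col 1: drop X → no win
col 2: drop X → no win
col 3: drop X → no win
col 4: drop X → no win
col 5: drop X → WIN!
col 6: drop X → no win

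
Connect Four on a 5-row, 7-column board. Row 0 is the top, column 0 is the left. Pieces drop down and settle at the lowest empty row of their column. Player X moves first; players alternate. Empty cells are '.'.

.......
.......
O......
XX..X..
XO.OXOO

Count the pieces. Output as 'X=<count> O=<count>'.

X=5 O=5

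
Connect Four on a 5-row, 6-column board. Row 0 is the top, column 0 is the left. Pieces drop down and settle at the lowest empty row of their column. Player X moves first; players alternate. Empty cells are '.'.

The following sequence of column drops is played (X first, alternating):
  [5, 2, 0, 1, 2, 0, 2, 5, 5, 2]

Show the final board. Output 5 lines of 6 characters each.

Answer: ......
..O...
..X..X
O.X..O
XOO..X

Derivation:
Move 1: X drops in col 5, lands at row 4
Move 2: O drops in col 2, lands at row 4
Move 3: X drops in col 0, lands at row 4
Move 4: O drops in col 1, lands at row 4
Move 5: X drops in col 2, lands at row 3
Move 6: O drops in col 0, lands at row 3
Move 7: X drops in col 2, lands at row 2
Move 8: O drops in col 5, lands at row 3
Move 9: X drops in col 5, lands at row 2
Move 10: O drops in col 2, lands at row 1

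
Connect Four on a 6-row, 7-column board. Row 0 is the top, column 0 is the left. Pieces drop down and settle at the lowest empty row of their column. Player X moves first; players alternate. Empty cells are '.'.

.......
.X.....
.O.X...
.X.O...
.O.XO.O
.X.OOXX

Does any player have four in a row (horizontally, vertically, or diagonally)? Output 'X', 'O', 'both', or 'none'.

none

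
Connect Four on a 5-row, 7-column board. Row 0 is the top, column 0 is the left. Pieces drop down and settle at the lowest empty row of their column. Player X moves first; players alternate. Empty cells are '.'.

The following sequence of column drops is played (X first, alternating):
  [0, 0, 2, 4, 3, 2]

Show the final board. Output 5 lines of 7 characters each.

Move 1: X drops in col 0, lands at row 4
Move 2: O drops in col 0, lands at row 3
Move 3: X drops in col 2, lands at row 4
Move 4: O drops in col 4, lands at row 4
Move 5: X drops in col 3, lands at row 4
Move 6: O drops in col 2, lands at row 3

Answer: .......
.......
.......
O.O....
X.XXO..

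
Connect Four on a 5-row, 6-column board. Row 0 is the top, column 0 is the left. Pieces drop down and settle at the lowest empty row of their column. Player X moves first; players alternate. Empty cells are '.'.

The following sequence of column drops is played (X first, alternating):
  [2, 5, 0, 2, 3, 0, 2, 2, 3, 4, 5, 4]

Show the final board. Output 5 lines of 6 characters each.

Move 1: X drops in col 2, lands at row 4
Move 2: O drops in col 5, lands at row 4
Move 3: X drops in col 0, lands at row 4
Move 4: O drops in col 2, lands at row 3
Move 5: X drops in col 3, lands at row 4
Move 6: O drops in col 0, lands at row 3
Move 7: X drops in col 2, lands at row 2
Move 8: O drops in col 2, lands at row 1
Move 9: X drops in col 3, lands at row 3
Move 10: O drops in col 4, lands at row 4
Move 11: X drops in col 5, lands at row 3
Move 12: O drops in col 4, lands at row 3

Answer: ......
..O...
..X...
O.OXOX
X.XXOO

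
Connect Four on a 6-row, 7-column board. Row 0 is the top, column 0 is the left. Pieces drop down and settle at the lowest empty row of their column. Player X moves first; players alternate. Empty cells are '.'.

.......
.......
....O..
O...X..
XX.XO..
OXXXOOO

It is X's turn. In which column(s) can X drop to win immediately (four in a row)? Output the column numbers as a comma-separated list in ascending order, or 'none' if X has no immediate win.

col 0: drop X → no win
col 1: drop X → no win
col 2: drop X → WIN!
col 3: drop X → no win
col 4: drop X → no win
col 5: drop X → no win
col 6: drop X → no win

Answer: 2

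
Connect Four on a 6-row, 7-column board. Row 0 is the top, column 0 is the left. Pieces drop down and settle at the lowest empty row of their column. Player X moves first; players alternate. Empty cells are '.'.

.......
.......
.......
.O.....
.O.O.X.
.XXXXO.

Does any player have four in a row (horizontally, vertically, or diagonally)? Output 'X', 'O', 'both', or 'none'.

X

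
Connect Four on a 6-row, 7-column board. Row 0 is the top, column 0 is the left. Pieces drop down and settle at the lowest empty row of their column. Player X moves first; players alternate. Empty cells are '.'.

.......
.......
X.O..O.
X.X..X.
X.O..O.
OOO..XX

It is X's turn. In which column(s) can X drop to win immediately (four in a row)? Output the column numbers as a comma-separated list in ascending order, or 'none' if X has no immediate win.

col 0: drop X → WIN!
col 1: drop X → no win
col 2: drop X → no win
col 3: drop X → no win
col 4: drop X → no win
col 5: drop X → no win
col 6: drop X → no win

Answer: 0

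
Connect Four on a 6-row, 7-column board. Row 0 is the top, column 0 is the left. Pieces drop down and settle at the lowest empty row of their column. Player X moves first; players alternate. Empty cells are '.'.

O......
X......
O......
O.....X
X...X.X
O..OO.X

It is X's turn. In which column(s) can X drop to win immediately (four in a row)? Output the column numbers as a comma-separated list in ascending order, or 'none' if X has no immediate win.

col 1: drop X → no win
col 2: drop X → no win
col 3: drop X → no win
col 4: drop X → no win
col 5: drop X → no win
col 6: drop X → WIN!

Answer: 6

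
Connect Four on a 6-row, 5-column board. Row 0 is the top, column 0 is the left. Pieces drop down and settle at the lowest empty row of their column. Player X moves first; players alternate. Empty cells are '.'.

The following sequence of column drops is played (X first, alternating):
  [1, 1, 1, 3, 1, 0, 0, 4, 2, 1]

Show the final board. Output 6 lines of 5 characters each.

Answer: .....
.O...
.X...
.X...
XO...
OXXOO

Derivation:
Move 1: X drops in col 1, lands at row 5
Move 2: O drops in col 1, lands at row 4
Move 3: X drops in col 1, lands at row 3
Move 4: O drops in col 3, lands at row 5
Move 5: X drops in col 1, lands at row 2
Move 6: O drops in col 0, lands at row 5
Move 7: X drops in col 0, lands at row 4
Move 8: O drops in col 4, lands at row 5
Move 9: X drops in col 2, lands at row 5
Move 10: O drops in col 1, lands at row 1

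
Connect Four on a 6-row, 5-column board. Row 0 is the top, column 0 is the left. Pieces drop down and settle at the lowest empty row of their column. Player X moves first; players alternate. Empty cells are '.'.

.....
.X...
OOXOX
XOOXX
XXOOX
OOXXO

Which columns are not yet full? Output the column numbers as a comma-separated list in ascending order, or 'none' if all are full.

Answer: 0,1,2,3,4

Derivation:
col 0: top cell = '.' → open
col 1: top cell = '.' → open
col 2: top cell = '.' → open
col 3: top cell = '.' → open
col 4: top cell = '.' → open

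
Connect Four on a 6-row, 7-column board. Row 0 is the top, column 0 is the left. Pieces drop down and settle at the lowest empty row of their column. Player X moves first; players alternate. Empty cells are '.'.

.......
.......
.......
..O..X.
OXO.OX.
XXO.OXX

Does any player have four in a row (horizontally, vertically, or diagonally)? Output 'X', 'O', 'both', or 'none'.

none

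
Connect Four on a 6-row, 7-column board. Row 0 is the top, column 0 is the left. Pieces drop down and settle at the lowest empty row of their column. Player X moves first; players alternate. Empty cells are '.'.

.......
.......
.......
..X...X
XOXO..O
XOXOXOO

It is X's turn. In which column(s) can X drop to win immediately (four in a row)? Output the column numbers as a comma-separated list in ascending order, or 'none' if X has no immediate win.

col 0: drop X → no win
col 1: drop X → no win
col 2: drop X → WIN!
col 3: drop X → no win
col 4: drop X → no win
col 5: drop X → no win
col 6: drop X → no win

Answer: 2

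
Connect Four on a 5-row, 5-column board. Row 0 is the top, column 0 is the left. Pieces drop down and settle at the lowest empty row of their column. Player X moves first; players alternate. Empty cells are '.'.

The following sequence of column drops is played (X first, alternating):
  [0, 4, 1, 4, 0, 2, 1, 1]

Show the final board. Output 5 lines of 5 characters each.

Move 1: X drops in col 0, lands at row 4
Move 2: O drops in col 4, lands at row 4
Move 3: X drops in col 1, lands at row 4
Move 4: O drops in col 4, lands at row 3
Move 5: X drops in col 0, lands at row 3
Move 6: O drops in col 2, lands at row 4
Move 7: X drops in col 1, lands at row 3
Move 8: O drops in col 1, lands at row 2

Answer: .....
.....
.O...
XX..O
XXO.O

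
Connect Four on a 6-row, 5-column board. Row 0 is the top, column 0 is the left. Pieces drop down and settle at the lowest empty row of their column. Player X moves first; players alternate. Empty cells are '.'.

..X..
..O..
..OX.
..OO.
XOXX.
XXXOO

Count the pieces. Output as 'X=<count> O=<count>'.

X=8 O=7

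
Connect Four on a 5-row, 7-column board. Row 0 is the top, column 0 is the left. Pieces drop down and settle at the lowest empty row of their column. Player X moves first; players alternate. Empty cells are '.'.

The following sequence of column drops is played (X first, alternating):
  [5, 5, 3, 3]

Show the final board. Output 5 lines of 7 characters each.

Move 1: X drops in col 5, lands at row 4
Move 2: O drops in col 5, lands at row 3
Move 3: X drops in col 3, lands at row 4
Move 4: O drops in col 3, lands at row 3

Answer: .......
.......
.......
...O.O.
...X.X.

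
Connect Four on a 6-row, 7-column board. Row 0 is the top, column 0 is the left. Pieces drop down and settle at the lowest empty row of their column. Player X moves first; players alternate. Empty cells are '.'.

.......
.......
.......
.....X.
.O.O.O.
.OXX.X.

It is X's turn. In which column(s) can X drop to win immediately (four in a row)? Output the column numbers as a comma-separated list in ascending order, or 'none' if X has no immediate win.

Answer: 4

Derivation:
col 0: drop X → no win
col 1: drop X → no win
col 2: drop X → no win
col 3: drop X → no win
col 4: drop X → WIN!
col 5: drop X → no win
col 6: drop X → no win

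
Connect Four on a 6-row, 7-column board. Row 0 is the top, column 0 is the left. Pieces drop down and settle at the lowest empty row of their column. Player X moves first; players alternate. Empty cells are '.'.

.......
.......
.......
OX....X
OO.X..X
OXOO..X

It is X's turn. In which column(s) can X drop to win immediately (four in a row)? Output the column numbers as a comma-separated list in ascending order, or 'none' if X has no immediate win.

col 0: drop X → no win
col 1: drop X → no win
col 2: drop X → no win
col 3: drop X → no win
col 4: drop X → no win
col 5: drop X → no win
col 6: drop X → WIN!

Answer: 6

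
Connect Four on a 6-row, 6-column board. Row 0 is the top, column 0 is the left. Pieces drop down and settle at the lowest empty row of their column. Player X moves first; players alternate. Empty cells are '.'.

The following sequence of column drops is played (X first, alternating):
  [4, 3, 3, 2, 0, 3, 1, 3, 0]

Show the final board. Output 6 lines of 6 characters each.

Answer: ......
......
...O..
...O..
X..X..
XXOOX.

Derivation:
Move 1: X drops in col 4, lands at row 5
Move 2: O drops in col 3, lands at row 5
Move 3: X drops in col 3, lands at row 4
Move 4: O drops in col 2, lands at row 5
Move 5: X drops in col 0, lands at row 5
Move 6: O drops in col 3, lands at row 3
Move 7: X drops in col 1, lands at row 5
Move 8: O drops in col 3, lands at row 2
Move 9: X drops in col 0, lands at row 4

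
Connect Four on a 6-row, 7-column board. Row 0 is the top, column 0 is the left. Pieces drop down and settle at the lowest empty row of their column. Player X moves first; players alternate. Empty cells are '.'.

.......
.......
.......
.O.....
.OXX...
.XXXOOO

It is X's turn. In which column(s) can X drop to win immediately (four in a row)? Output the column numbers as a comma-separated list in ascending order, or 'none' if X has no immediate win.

col 0: drop X → WIN!
col 1: drop X → no win
col 2: drop X → no win
col 3: drop X → no win
col 4: drop X → no win
col 5: drop X → no win
col 6: drop X → no win

Answer: 0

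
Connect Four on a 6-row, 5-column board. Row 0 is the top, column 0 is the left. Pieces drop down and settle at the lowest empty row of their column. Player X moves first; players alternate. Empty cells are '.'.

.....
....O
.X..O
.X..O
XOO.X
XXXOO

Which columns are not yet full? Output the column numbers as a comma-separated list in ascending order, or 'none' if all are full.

Answer: 0,1,2,3,4

Derivation:
col 0: top cell = '.' → open
col 1: top cell = '.' → open
col 2: top cell = '.' → open
col 3: top cell = '.' → open
col 4: top cell = '.' → open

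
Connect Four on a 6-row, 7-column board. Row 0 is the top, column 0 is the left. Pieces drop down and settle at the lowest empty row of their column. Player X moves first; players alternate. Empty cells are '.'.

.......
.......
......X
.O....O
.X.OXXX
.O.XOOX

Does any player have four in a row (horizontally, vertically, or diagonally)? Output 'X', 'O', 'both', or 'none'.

none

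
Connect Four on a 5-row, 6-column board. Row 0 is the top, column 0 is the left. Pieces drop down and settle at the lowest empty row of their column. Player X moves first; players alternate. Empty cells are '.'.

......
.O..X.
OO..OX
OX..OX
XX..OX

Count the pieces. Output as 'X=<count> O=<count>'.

X=7 O=7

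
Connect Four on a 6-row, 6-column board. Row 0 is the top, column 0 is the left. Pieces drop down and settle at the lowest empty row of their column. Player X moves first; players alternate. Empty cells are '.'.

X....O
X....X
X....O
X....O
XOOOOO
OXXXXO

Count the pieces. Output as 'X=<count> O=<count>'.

X=10 O=10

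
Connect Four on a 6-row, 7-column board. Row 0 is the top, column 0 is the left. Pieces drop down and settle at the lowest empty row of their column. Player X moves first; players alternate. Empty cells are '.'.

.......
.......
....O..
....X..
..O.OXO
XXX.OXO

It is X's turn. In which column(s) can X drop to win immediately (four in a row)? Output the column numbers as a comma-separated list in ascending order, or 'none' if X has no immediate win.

Answer: 3

Derivation:
col 0: drop X → no win
col 1: drop X → no win
col 2: drop X → no win
col 3: drop X → WIN!
col 4: drop X → no win
col 5: drop X → no win
col 6: drop X → no win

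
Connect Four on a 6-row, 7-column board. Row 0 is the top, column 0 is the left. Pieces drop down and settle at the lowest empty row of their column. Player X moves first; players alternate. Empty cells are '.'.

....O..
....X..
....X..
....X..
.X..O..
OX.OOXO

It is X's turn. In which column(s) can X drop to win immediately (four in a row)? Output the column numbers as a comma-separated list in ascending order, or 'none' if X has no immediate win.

col 0: drop X → no win
col 1: drop X → no win
col 2: drop X → no win
col 3: drop X → no win
col 5: drop X → no win
col 6: drop X → no win

Answer: none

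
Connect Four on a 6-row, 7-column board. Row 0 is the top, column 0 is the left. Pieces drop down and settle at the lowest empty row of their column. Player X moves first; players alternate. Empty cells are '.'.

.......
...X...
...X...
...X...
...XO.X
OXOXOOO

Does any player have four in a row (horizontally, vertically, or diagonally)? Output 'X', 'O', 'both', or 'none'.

X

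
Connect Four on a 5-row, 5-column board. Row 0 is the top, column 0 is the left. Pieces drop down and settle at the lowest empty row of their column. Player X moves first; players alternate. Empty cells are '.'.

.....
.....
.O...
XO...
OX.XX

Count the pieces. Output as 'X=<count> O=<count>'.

X=4 O=3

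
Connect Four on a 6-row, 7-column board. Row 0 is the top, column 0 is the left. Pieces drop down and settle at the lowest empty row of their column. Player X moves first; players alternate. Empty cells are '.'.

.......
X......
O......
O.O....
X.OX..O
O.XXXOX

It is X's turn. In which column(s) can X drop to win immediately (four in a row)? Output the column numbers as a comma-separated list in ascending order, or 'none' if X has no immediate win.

Answer: 1

Derivation:
col 0: drop X → no win
col 1: drop X → WIN!
col 2: drop X → no win
col 3: drop X → no win
col 4: drop X → no win
col 5: drop X → no win
col 6: drop X → no win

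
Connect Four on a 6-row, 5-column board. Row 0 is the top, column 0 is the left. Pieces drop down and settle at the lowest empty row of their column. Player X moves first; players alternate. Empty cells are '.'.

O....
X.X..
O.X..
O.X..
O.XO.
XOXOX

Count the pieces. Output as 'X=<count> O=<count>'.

X=8 O=7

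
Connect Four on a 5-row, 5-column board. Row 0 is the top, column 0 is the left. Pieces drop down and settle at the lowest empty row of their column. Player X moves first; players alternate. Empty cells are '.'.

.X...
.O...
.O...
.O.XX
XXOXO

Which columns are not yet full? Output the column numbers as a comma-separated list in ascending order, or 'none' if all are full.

col 0: top cell = '.' → open
col 1: top cell = 'X' → FULL
col 2: top cell = '.' → open
col 3: top cell = '.' → open
col 4: top cell = '.' → open

Answer: 0,2,3,4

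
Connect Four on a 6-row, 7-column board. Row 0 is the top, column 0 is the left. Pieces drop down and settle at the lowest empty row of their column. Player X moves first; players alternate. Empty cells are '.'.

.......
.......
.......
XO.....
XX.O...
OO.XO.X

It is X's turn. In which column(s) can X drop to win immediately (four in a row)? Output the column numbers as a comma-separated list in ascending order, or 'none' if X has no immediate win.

Answer: none

Derivation:
col 0: drop X → no win
col 1: drop X → no win
col 2: drop X → no win
col 3: drop X → no win
col 4: drop X → no win
col 5: drop X → no win
col 6: drop X → no win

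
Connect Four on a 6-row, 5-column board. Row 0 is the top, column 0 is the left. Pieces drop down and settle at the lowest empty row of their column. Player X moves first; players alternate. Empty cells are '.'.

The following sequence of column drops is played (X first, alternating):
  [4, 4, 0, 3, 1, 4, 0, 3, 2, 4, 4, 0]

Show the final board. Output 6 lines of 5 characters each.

Answer: .....
....X
....O
O...O
X..OO
XXXOX

Derivation:
Move 1: X drops in col 4, lands at row 5
Move 2: O drops in col 4, lands at row 4
Move 3: X drops in col 0, lands at row 5
Move 4: O drops in col 3, lands at row 5
Move 5: X drops in col 1, lands at row 5
Move 6: O drops in col 4, lands at row 3
Move 7: X drops in col 0, lands at row 4
Move 8: O drops in col 3, lands at row 4
Move 9: X drops in col 2, lands at row 5
Move 10: O drops in col 4, lands at row 2
Move 11: X drops in col 4, lands at row 1
Move 12: O drops in col 0, lands at row 3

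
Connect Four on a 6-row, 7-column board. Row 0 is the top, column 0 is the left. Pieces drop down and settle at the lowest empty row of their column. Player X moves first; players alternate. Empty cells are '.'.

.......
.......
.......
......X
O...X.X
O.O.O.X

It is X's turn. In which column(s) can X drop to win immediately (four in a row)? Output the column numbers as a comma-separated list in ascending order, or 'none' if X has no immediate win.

Answer: 6

Derivation:
col 0: drop X → no win
col 1: drop X → no win
col 2: drop X → no win
col 3: drop X → no win
col 4: drop X → no win
col 5: drop X → no win
col 6: drop X → WIN!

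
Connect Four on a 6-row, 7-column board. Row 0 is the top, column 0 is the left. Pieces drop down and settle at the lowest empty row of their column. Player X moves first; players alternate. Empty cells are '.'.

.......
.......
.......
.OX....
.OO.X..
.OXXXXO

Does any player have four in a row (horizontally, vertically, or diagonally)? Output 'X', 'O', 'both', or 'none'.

X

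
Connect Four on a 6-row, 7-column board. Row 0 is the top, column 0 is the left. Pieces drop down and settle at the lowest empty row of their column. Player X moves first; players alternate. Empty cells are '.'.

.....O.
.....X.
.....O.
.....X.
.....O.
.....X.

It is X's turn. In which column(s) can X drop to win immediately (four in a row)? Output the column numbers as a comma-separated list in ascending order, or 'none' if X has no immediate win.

Answer: none

Derivation:
col 0: drop X → no win
col 1: drop X → no win
col 2: drop X → no win
col 3: drop X → no win
col 4: drop X → no win
col 6: drop X → no win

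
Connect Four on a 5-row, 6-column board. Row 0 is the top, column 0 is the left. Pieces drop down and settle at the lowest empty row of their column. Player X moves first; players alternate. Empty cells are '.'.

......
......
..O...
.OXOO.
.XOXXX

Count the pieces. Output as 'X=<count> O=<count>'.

X=5 O=5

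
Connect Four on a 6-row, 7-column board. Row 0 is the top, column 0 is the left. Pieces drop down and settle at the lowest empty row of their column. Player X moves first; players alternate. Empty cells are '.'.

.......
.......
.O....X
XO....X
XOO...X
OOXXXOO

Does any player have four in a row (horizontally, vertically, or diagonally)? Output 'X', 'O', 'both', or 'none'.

O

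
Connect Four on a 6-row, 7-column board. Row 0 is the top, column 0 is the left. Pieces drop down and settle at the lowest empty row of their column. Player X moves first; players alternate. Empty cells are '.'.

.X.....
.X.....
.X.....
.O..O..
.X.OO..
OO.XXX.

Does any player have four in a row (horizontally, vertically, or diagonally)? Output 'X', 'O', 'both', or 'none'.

none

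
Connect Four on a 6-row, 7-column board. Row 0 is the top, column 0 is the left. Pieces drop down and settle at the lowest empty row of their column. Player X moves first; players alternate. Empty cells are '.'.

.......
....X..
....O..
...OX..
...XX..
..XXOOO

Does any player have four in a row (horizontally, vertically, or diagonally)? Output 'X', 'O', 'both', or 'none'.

none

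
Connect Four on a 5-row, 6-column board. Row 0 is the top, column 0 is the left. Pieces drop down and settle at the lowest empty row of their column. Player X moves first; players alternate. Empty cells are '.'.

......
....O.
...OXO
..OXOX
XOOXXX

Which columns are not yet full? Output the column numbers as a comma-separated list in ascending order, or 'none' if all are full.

Answer: 0,1,2,3,4,5

Derivation:
col 0: top cell = '.' → open
col 1: top cell = '.' → open
col 2: top cell = '.' → open
col 3: top cell = '.' → open
col 4: top cell = '.' → open
col 5: top cell = '.' → open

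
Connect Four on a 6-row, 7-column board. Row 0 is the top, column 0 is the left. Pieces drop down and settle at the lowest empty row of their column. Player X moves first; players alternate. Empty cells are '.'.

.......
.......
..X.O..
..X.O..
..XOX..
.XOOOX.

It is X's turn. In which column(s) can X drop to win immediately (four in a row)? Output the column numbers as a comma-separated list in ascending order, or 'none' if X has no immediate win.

col 0: drop X → no win
col 1: drop X → no win
col 2: drop X → WIN!
col 3: drop X → WIN!
col 4: drop X → no win
col 5: drop X → no win
col 6: drop X → no win

Answer: 2,3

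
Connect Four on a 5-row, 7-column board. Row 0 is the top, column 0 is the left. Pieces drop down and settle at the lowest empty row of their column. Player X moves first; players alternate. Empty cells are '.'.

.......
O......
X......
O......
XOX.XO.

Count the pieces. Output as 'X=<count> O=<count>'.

X=4 O=4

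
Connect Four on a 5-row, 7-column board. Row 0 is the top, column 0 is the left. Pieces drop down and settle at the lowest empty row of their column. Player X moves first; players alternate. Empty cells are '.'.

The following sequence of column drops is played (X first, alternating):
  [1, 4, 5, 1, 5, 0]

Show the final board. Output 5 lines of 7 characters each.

Move 1: X drops in col 1, lands at row 4
Move 2: O drops in col 4, lands at row 4
Move 3: X drops in col 5, lands at row 4
Move 4: O drops in col 1, lands at row 3
Move 5: X drops in col 5, lands at row 3
Move 6: O drops in col 0, lands at row 4

Answer: .......
.......
.......
.O...X.
OX..OX.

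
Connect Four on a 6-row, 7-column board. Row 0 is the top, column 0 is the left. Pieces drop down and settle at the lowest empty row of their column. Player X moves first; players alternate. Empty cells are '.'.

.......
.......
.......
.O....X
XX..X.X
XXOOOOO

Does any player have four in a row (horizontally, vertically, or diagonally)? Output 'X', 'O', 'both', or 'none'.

O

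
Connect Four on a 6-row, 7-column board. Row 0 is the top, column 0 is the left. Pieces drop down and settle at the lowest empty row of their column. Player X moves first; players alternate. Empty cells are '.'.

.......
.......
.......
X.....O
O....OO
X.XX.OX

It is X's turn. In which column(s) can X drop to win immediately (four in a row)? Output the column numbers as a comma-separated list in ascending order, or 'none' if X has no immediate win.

col 0: drop X → no win
col 1: drop X → WIN!
col 2: drop X → no win
col 3: drop X → no win
col 4: drop X → no win
col 5: drop X → no win
col 6: drop X → no win

Answer: 1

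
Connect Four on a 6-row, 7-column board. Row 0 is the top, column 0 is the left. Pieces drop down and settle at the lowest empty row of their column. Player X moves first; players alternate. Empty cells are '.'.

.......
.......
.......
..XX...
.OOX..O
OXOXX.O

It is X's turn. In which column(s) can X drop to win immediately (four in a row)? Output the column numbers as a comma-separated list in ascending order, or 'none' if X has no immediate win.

col 0: drop X → no win
col 1: drop X → no win
col 2: drop X → no win
col 3: drop X → WIN!
col 4: drop X → no win
col 5: drop X → no win
col 6: drop X → no win

Answer: 3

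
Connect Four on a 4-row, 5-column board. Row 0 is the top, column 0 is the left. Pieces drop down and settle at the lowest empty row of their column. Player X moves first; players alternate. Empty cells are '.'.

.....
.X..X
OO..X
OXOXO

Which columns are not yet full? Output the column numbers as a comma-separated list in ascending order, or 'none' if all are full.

col 0: top cell = '.' → open
col 1: top cell = '.' → open
col 2: top cell = '.' → open
col 3: top cell = '.' → open
col 4: top cell = '.' → open

Answer: 0,1,2,3,4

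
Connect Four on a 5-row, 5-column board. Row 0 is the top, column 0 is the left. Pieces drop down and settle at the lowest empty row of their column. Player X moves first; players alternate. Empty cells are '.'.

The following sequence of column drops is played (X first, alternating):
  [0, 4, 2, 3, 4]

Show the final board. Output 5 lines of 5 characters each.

Move 1: X drops in col 0, lands at row 4
Move 2: O drops in col 4, lands at row 4
Move 3: X drops in col 2, lands at row 4
Move 4: O drops in col 3, lands at row 4
Move 5: X drops in col 4, lands at row 3

Answer: .....
.....
.....
....X
X.XOO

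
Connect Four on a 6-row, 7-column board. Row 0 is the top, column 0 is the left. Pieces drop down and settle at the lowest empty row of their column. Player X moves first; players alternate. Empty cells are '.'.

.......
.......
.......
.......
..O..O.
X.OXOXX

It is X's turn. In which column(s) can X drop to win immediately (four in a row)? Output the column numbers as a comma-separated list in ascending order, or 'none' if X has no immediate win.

col 0: drop X → no win
col 1: drop X → no win
col 2: drop X → no win
col 3: drop X → no win
col 4: drop X → no win
col 5: drop X → no win
col 6: drop X → no win

Answer: none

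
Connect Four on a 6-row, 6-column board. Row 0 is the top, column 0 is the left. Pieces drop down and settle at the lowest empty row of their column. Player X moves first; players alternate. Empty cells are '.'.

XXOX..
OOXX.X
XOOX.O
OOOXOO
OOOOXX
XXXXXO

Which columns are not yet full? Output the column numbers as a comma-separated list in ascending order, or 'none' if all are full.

Answer: 4,5

Derivation:
col 0: top cell = 'X' → FULL
col 1: top cell = 'X' → FULL
col 2: top cell = 'O' → FULL
col 3: top cell = 'X' → FULL
col 4: top cell = '.' → open
col 5: top cell = '.' → open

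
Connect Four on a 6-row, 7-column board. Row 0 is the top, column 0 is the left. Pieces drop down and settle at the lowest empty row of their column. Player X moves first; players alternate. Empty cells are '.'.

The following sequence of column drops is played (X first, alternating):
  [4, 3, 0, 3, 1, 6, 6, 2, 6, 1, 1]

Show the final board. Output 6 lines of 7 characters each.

Move 1: X drops in col 4, lands at row 5
Move 2: O drops in col 3, lands at row 5
Move 3: X drops in col 0, lands at row 5
Move 4: O drops in col 3, lands at row 4
Move 5: X drops in col 1, lands at row 5
Move 6: O drops in col 6, lands at row 5
Move 7: X drops in col 6, lands at row 4
Move 8: O drops in col 2, lands at row 5
Move 9: X drops in col 6, lands at row 3
Move 10: O drops in col 1, lands at row 4
Move 11: X drops in col 1, lands at row 3

Answer: .......
.......
.......
.X....X
.O.O..X
XXOOX.O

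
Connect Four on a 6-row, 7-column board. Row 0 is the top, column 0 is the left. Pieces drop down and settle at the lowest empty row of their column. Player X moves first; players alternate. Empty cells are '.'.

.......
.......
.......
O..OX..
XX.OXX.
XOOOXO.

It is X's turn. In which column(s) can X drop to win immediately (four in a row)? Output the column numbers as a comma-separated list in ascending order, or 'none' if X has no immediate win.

col 0: drop X → no win
col 1: drop X → no win
col 2: drop X → no win
col 3: drop X → no win
col 4: drop X → WIN!
col 5: drop X → no win
col 6: drop X → no win

Answer: 4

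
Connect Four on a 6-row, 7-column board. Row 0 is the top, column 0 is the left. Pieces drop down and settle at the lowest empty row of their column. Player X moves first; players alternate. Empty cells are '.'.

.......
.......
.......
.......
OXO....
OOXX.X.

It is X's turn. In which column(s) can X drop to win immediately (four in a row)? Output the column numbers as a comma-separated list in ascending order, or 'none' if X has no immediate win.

col 0: drop X → no win
col 1: drop X → no win
col 2: drop X → no win
col 3: drop X → no win
col 4: drop X → WIN!
col 5: drop X → no win
col 6: drop X → no win

Answer: 4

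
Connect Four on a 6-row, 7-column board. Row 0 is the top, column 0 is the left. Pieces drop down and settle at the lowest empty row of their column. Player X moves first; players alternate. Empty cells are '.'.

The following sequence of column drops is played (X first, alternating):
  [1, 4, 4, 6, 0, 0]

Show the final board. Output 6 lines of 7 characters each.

Move 1: X drops in col 1, lands at row 5
Move 2: O drops in col 4, lands at row 5
Move 3: X drops in col 4, lands at row 4
Move 4: O drops in col 6, lands at row 5
Move 5: X drops in col 0, lands at row 5
Move 6: O drops in col 0, lands at row 4

Answer: .......
.......
.......
.......
O...X..
XX..O.O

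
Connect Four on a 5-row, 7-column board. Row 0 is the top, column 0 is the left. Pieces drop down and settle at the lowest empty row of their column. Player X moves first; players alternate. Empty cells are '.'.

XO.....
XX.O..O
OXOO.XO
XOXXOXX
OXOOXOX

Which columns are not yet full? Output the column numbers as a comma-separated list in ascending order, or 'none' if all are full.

col 0: top cell = 'X' → FULL
col 1: top cell = 'O' → FULL
col 2: top cell = '.' → open
col 3: top cell = '.' → open
col 4: top cell = '.' → open
col 5: top cell = '.' → open
col 6: top cell = '.' → open

Answer: 2,3,4,5,6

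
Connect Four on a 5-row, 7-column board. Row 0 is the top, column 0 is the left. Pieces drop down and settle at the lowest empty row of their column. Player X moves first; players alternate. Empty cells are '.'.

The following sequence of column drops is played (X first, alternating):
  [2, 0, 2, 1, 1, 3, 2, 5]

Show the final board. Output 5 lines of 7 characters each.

Answer: .......
.......
..X....
.XX....
OOXO.O.

Derivation:
Move 1: X drops in col 2, lands at row 4
Move 2: O drops in col 0, lands at row 4
Move 3: X drops in col 2, lands at row 3
Move 4: O drops in col 1, lands at row 4
Move 5: X drops in col 1, lands at row 3
Move 6: O drops in col 3, lands at row 4
Move 7: X drops in col 2, lands at row 2
Move 8: O drops in col 5, lands at row 4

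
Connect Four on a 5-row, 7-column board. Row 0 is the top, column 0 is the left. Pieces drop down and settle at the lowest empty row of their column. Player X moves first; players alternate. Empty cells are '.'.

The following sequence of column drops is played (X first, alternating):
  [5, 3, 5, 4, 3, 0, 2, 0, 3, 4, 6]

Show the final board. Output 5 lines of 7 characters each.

Answer: .......
.......
...X...
O..XOX.
O.XOOXX

Derivation:
Move 1: X drops in col 5, lands at row 4
Move 2: O drops in col 3, lands at row 4
Move 3: X drops in col 5, lands at row 3
Move 4: O drops in col 4, lands at row 4
Move 5: X drops in col 3, lands at row 3
Move 6: O drops in col 0, lands at row 4
Move 7: X drops in col 2, lands at row 4
Move 8: O drops in col 0, lands at row 3
Move 9: X drops in col 3, lands at row 2
Move 10: O drops in col 4, lands at row 3
Move 11: X drops in col 6, lands at row 4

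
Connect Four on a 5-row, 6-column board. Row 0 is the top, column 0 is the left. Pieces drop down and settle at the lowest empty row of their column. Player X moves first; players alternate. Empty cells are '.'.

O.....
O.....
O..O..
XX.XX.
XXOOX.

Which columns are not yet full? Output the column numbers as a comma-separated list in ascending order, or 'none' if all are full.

col 0: top cell = 'O' → FULL
col 1: top cell = '.' → open
col 2: top cell = '.' → open
col 3: top cell = '.' → open
col 4: top cell = '.' → open
col 5: top cell = '.' → open

Answer: 1,2,3,4,5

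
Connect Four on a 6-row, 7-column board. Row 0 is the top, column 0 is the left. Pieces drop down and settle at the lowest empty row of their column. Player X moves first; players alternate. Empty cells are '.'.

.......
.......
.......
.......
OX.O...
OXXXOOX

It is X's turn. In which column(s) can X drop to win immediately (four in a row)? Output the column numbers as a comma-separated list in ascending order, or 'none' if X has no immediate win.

Answer: none

Derivation:
col 0: drop X → no win
col 1: drop X → no win
col 2: drop X → no win
col 3: drop X → no win
col 4: drop X → no win
col 5: drop X → no win
col 6: drop X → no win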